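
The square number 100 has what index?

We need n² = 100, so n = √100 = 10.

10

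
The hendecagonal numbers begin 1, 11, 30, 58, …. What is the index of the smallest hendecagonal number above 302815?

Solve n(9n−7)/2 > 302815 for integer n.
The largest n with value ≤ 302815 is 259 (since 300958 ≤ 302815 < 303290), so the first above is n = 260, value 303290.

260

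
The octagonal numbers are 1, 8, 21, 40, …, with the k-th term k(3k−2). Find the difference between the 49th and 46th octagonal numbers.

849

49·(3·49 − 2) = 7105 and 46·(3·46 − 2) = 6256.
Difference: 7105 − 6256 = 849.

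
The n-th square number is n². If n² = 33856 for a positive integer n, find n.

184

We need n² = 33856, so n = √33856 = 184.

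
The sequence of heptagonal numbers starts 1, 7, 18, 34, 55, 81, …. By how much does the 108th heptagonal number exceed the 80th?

108·(5·108 − 3)/2 = 28998 and 80·(5·80 − 3)/2 = 15880.
Difference: 28998 − 15880 = 13118.

13118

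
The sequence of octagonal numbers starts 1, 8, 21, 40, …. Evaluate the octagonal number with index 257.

197633

257·(3·257 − 2) = 257·769 = 197633.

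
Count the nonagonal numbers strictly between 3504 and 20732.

45

The n-th nonagonal number is n(7n−5)/2.
Smallest index with value > 3504: n = 33 (giving 3729).
Largest index with value < 20732: n = 77 (giving 20559).
Indices 33 through 77: 45 terms.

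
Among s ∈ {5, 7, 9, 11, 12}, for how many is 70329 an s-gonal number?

s = 5: P(5, 216) = 69876 and P(5, 217) = 70525; 70329 is not s-gonal.
s = 7: P(7, 168) = 70308 and P(7, 169) = 71149; 70329 is not s-gonal.
s = 9: P(9, 142) = 70219 and P(9, 143) = 71214; 70329 is not s-gonal.
s = 11: P(11, 125) = 69875 and P(11, 126) = 71001; 70329 is not s-gonal.
s = 12: P(12, 119) = 70329. ✓
Hits: s ∈ {12} → 1.

1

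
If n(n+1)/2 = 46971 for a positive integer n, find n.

306

Set n(n+1)/2 = 46971, giving n² + n − 93942 = 0.
The discriminant is 1 + 8·46971 = 375769, and √375769 = 613.
So n = (-1 + 613) / 2 = 612/2 = 306.
Check: 306·307/2 = 46971. ✓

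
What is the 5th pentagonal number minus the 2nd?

5·(3·5 − 1)/2 = 35 and 2·(3·2 − 1)/2 = 5.
Difference: 35 − 5 = 30.

30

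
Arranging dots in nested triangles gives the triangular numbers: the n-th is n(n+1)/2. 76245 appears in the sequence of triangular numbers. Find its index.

Set n(n+1)/2 = 76245, giving n² + n − 152490 = 0.
So n = (-1 + 781) / 2 = 780/2 = 390.

390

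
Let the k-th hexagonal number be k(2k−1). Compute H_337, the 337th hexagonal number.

226801

The 337th hexagonal number is n(2n−1) with n = 337.
337·(2·337 − 1) = 337·673 = 226801.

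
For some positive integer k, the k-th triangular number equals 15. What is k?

Set n(n+1)/2 = 15, giving n² + n − 30 = 0.
So n = (-1 + 11) / 2 = 10/2 = 5.

5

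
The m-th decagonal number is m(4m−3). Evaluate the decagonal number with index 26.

26·(4·26 − 3) = 26·101 = 2626.

2626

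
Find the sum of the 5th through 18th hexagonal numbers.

Σ i(2i−1) = 2Σi² − Σi over i = 5..18.
Σi = 171 − 10 = 161 and Σi² = 2109 − 30 = 2079.
2·2079 − 1·161 = 3997.

3997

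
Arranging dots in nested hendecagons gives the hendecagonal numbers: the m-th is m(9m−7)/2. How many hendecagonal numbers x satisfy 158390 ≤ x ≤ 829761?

The n-th hendecagonal number is n(9n−7)/2.
Smallest index with value ≥ 158390: n = 188 (giving 158390).
Largest index with value ≤ 829761: n = 429 (giving 826683).
Indices 188 through 429: 242 terms.

242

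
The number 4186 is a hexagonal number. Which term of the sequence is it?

Set n(2n−1) = 4186, giving 2n² − n − 4186 = 0.
So n = (1 + 183) / 4 = 184/4 = 46.
Check: 46·(2·46 − 1) = 4186. ✓

46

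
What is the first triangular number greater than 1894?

Solve n(n+1)/2 > 1894 for integer n.
The largest n with value ≤ 1894 is 61 (since 1891 ≤ 1894 < 1953), so the first above is n = 62, value 1953.

1953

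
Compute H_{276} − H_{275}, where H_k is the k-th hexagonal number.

Consecutive hexagonal numbers differ by 4n − 3: here 4·276 − 3 = 1101.

1101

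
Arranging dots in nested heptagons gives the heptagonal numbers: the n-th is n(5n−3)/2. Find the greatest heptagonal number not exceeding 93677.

Solve n(5n−3)/2 ≤ 93677 for integer n.
n = 193 gives 92833 ≤ 93677, while n = 194 gives 93799 > 93677; so the answer is 92833.

92833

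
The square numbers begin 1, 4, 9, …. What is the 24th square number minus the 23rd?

n² − (n−1)² = 2n − 1, so 24² − 23² = 2·24 − 1 = 47.

47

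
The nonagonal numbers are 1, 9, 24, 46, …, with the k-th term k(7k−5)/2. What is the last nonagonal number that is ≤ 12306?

12036

Solve n(7n−5)/2 ≤ 12306 for integer n.
n = 59 gives 12036 ≤ 12306, while n = 60 gives 12450 > 12306; so the answer is 12036.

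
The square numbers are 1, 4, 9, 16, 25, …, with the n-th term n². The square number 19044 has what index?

138

We need n² = 19044, so n = √19044 = 138.
Check: 138² = 19044. ✓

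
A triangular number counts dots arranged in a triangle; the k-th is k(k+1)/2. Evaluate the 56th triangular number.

56·57/2 = 3192/2 = 1596.

1596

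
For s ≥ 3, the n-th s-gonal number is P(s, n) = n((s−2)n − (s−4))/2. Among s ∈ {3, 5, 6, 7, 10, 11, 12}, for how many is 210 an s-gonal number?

s = 3: P(3, 20) = 210. ✓
s = 5: P(5, 12) = 210. ✓
s = 6: P(6, 10) = 190 and P(6, 11) = 231; 210 is not s-gonal.
s = 7: P(7, 9) = 189 and P(7, 10) = 235; 210 is not s-gonal.
s = 10: P(10, 7) = 175 and P(10, 8) = 232; 210 is not s-gonal.
s = 11: P(11, 7) = 196 and P(11, 8) = 260; 210 is not s-gonal.
s = 12: P(12, 6) = 156 and P(12, 7) = 217; 210 is not s-gonal.
Hits: s ∈ {3, 5} → 2.

2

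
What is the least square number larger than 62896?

63001

Solve n² > 62896 for integer n.
The largest n with value ≤ 62896 is 250 (since 62500 ≤ 62896 < 63001), so the first above is n = 251, value 63001.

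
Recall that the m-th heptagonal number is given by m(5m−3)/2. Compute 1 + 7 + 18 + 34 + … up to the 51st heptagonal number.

111826

Σ i(5i−3)/2 = (5Σi² − 3Σi) / 2 over i = 1..51.
Σi = 1326 and Σi² = 45526.
(5·45526 − 3·1326) / 2 = 223652/2 = 111826.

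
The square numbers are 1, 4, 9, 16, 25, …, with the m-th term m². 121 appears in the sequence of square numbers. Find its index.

We need n² = 121, so n = √121 = 11.

11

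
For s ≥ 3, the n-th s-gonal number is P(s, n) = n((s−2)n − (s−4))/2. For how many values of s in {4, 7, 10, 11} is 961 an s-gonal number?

s = 4: P(4, 31) = 961. ✓
s = 7: P(7, 19) = 874 and P(7, 20) = 970; 961 is not s-gonal.
s = 10: P(10, 15) = 855 and P(10, 16) = 976; 961 is not s-gonal.
s = 11: P(11, 15) = 960 and P(11, 16) = 1096; 961 is not s-gonal.
Hits: s ∈ {4} → 1.

1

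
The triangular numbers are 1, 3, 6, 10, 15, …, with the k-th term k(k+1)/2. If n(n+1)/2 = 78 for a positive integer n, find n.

12

Set n(n+1)/2 = 78, giving n² + n − 156 = 0.
So n = (-1 + 25) / 2 = 24/2 = 12.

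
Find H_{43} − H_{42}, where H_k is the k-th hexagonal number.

Consecutive hexagonal numbers differ by 4n − 3: here 4·43 − 3 = 169.

169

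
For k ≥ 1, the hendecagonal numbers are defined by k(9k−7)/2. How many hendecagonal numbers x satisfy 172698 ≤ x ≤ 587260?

The n-th hendecagonal number is n(9n−7)/2.
Smallest index with value ≥ 172698: n = 197 (giving 173951).
Largest index with value ≤ 587260: n = 361 (giving 585181).
Indices 197 through 361: 165 terms.

165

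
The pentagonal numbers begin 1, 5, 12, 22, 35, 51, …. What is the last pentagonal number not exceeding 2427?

2380

Solve n(3n−1)/2 ≤ 2427 for integer n.
n = 40 gives 2380 ≤ 2427, while n = 41 gives 2501 > 2427; so the answer is 2380.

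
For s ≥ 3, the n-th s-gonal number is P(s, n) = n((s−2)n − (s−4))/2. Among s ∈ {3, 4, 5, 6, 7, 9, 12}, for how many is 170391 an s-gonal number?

s = 3: P(3, 583) = 170236 and P(3, 584) = 170820; 170391 is not s-gonal.
s = 4: P(4, 412) = 169744 and P(4, 413) = 170569; 170391 is not s-gonal.
s = 5: P(5, 337) = 170185 and P(5, 338) = 171197; 170391 is not s-gonal.
s = 6: P(6, 292) = 170236 and P(6, 293) = 171405; 170391 is not s-gonal.
s = 7: P(7, 261) = 169911 and P(7, 262) = 171217; 170391 is not s-gonal.
s = 9: P(9, 221) = 170391. ✓
s = 12: P(12, 185) = 170385 and P(12, 186) = 172236; 170391 is not s-gonal.
Hits: s ∈ {9} → 1.

1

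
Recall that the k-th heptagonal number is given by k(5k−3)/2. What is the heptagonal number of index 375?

The 375th heptagonal number is n(5n−3)/2 with n = 375.
375·(5·375 − 3)/2 = 375·1872/2 = 375·936 = 351000.

351000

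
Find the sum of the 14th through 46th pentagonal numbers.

Σ i(3i−1)/2 = (3Σi² − Σi) / 2 over i = 14..46.
Σi = 1081 − 91 = 990 and Σi² = 33511 − 819 = 32692.
(3·32692 − 1·990) / 2 = 97086/2 = 48543.

48543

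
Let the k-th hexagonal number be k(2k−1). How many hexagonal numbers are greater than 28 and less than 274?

The n-th hexagonal number is n(2n−1).
Smallest index with value > 28: n = 5 (giving 45).
Largest index with value < 274: n = 11 (giving 231).
Indices 5 through 11: 7 terms.

7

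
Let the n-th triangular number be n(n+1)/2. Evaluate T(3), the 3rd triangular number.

The 3rd triangular number is n(n+1)/2 with n = 3.
3·4/2 = 12/2 = 6.

6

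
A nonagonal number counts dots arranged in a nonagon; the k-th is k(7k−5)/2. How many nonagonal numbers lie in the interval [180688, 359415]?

The n-th nonagonal number is n(7n−5)/2.
Smallest index with value ≥ 180688: n = 228 (giving 181374).
Largest index with value ≤ 359415: n = 320 (giving 357600).
Indices 228 through 320: 93 terms.

93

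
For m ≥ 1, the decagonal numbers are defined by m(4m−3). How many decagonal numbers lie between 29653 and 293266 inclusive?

The n-th decagonal number is n(4n−3).
Smallest index with value ≥ 29653: n = 87 (giving 30015).
Largest index with value ≤ 293266: n = 271 (giving 292951).
Indices 87 through 271: 185 terms.

185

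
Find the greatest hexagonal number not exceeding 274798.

Solve n(2n−1) ≤ 274798 for integer n.
n = 370 gives 273430 ≤ 274798, while n = 371 gives 274911 > 274798; so the answer is 273430.

273430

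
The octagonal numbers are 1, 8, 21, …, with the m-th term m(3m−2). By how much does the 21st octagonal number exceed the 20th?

Consecutive octagonal numbers differ by 6n − 5: here 6·21 − 5 = 121.

121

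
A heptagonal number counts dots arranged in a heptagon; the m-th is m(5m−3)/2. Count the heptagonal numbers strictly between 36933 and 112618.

91

The n-th heptagonal number is n(5n−3)/2.
Smallest index with value > 36933: n = 122 (giving 37027).
Largest index with value < 112618: n = 212 (giving 112042).
Indices 122 through 212: 91 terms.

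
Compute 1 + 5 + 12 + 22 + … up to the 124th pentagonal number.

961000

Σ i(3i−1)/2 = (3Σi² − Σi) / 2 over i = 1..124.
Σi = 7750 and Σi² = 643250.
(3·643250 − 1·7750) / 2 = 1922000/2 = 961000.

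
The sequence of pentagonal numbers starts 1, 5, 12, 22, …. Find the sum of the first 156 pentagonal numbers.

Σ i(3i−1)/2 = (3Σi² − Σi) / 2 over i = 1..156.
Σi = 12246 and Σi² = 1277666.
(3·1277666 − 1·12246) / 2 = 3820752/2 = 1910376.

1910376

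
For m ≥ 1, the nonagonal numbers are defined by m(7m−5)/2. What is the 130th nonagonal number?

The 130th nonagonal number is n(7n−5)/2 with n = 130.
130·(7·130 − 5)/2 = 130·905/2 = 58825.

58825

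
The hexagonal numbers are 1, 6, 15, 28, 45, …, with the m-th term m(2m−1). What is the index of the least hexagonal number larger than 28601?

Solve n(2n−1) > 28601 for integer n.
The largest n with value ≤ 28601 is 119 (since 28203 ≤ 28601 < 28680), so the first above is n = 120, value 28680.

120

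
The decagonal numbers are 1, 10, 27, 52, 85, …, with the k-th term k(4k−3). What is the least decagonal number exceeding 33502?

33580

Solve n(4n−3) > 33502 for integer n.
The largest n with value ≤ 33502 is 91 (since 32851 ≤ 33502 < 33580), so the first above is n = 92, value 33580.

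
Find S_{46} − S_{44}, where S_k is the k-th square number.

46² = 2116 and 44² = 1936.
Difference: 2116 − 1936 = 180.

180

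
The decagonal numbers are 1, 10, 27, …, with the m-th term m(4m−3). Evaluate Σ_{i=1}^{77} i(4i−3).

611611

Σ i(4i−3) = 4Σi² − 3Σi over i = 1..77.
Σi = 3003 and Σi² = 155155.
4·155155 − 3·3003 = 611611.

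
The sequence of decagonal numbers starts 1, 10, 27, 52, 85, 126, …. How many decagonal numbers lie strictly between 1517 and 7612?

24

The n-th decagonal number is n(4n−3).
Smallest index with value > 1517: n = 20 (giving 1540).
Largest index with value < 7612: n = 43 (giving 7267).
Indices 20 through 43: 24 terms.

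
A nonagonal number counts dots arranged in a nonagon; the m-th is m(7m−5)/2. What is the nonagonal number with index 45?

The 45th nonagonal number is n(7n−5)/2 with n = 45.
45·(7·45 − 5)/2 = 45·310/2 = 45·155 = 6975.

6975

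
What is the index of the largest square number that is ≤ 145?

12

Solve n² ≤ 145 for integer n.
n = 12 gives 144 ≤ 145, while n = 13 gives 169 > 145; so the answer is index 12.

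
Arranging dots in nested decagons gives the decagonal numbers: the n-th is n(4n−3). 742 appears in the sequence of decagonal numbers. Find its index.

14

Set n(4n−3) = 742, giving 4n² − 3n − 742 = 0.
The discriminant is 9 + 16·742 = 11881, and √11881 = 109.
So n = (3 + 109) / 8 = 112/8 = 14.
Check: 14·(4·14 − 3) = 742. ✓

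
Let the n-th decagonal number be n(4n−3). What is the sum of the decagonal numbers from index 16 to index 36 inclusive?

58226

Σ i(4i−3) = 4Σi² − 3Σi over i = 16..36.
Σi = 666 − 120 = 546 and Σi² = 16206 − 1240 = 14966.
4·14966 − 3·546 = 58226.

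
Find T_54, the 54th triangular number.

The 54th triangular number is n(n+1)/2 with n = 54.
54·55/2 = 2970/2 = 1485.

1485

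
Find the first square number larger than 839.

841

Solve n² > 839 for integer n.
The largest n with value ≤ 839 is 28 (since 784 ≤ 839 < 841), so the first above is n = 29, value 841.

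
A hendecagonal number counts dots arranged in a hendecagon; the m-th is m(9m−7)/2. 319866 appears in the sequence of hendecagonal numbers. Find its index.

Set n(9n−7)/2 = 319866, giving 9n² − 7n − 639732 = 0.
The discriminant is 49 + 72·319866 = 23030401, and √23030401 = 4799.
So n = (7 + 4799) / 18 = 4806/18 = 267.

267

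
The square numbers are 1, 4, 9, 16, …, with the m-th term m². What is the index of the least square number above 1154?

34

Solve n² > 1154 for integer n.
The largest n with value ≤ 1154 is 33 (since 1089 ≤ 1154 < 1156), so the first above is n = 34, value 1156.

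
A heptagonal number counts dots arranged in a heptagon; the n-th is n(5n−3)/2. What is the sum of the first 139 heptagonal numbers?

2247630

Σ i(5i−3)/2 = (5Σi² − 3Σi) / 2 over i = 1..139.
Σi = 9730 and Σi² = 904890.
(5·904890 − 3·9730) / 2 = 4495260/2 = 2247630.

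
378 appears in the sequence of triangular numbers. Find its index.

27

Set n(n+1)/2 = 378, giving n² + n − 756 = 0.
The discriminant is 1 + 8·378 = 3025, and √3025 = 55.
So n = (-1 + 55) / 2 = 54/2 = 27.
Check: 27·28/2 = 378. ✓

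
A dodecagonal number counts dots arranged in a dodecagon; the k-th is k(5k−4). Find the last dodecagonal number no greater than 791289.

790428

Solve n(5n−4) ≤ 791289 for integer n.
n = 398 gives 790428 ≤ 791289, while n = 399 gives 794409 > 791289; so the answer is 790428.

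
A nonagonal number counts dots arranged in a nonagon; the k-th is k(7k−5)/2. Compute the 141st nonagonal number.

The 141st nonagonal number is n(7n−5)/2 with n = 141.
141·(7·141 − 5)/2 = 141·982/2 = 141·491 = 69231.

69231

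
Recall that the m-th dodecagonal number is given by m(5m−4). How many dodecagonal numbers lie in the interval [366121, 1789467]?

328

The n-th dodecagonal number is n(5n−4).
Smallest index with value ≥ 366121: n = 271 (giving 366121).
Largest index with value ≤ 1789467: n = 598 (giving 1785628).
Indices 271 through 598: 328 terms.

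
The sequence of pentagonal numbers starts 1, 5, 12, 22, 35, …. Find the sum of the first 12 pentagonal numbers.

936

Σ i(3i−1)/2 = (3Σi² − Σi) / 2 over i = 1..12.
Σi = 78 and Σi² = 650.
(3·650 − 1·78) / 2 = 1872/2 = 936.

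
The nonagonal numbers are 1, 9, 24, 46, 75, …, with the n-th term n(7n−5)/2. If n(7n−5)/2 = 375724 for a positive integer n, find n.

328

Set n(7n−5)/2 = 375724, giving 7n² − 5n − 751448 = 0.
The discriminant is 25 + 56·375724 = 21040569, and √21040569 = 4587.
So n = (5 + 4587) / 14 = 4592/14 = 328.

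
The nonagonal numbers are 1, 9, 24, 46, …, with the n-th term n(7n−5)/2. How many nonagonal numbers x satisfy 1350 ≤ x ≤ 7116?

The n-th nonagonal number is n(7n−5)/2.
Smallest index with value ≥ 1350: n = 20 (giving 1350).
Largest index with value ≤ 7116: n = 45 (giving 6975).
Indices 20 through 45: 26 terms.

26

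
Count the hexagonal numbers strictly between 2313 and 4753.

14

The n-th hexagonal number is n(2n−1).
Smallest index with value > 2313: n = 35 (giving 2415).
Largest index with value < 4753: n = 48 (giving 4560).
Indices 35 through 48: 14 terms.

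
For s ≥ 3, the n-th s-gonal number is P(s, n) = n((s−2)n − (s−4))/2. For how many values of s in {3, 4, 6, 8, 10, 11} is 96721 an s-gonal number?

1

s = 3: P(3, 439) = 96580 and P(3, 440) = 97020; 96721 is not s-gonal.
s = 4: P(4, 311) = 96721. ✓
s = 6: P(6, 220) = 96580 and P(6, 221) = 97461; 96721 is not s-gonal.
s = 8: P(8, 179) = 95765 and P(8, 180) = 96840; 96721 is not s-gonal.
s = 10: P(10, 155) = 95635 and P(10, 156) = 96876; 96721 is not s-gonal.
s = 11: P(11, 146) = 95411 and P(11, 147) = 96726; 96721 is not s-gonal.
Hits: s ∈ {4} → 1.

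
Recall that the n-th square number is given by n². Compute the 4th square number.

16

The 4th square number is n² with n = 4.
4² = 16.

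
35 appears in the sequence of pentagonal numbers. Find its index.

5

Set n(3n−1)/2 = 35, giving 3n² − n − 70 = 0.
So n = (1 + 29) / 6 = 30/6 = 5.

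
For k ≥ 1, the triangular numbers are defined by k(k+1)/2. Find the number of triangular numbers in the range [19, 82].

The n-th triangular number is n(n+1)/2.
Smallest index with value ≥ 19: n = 6 (giving 21).
Largest index with value ≤ 82: n = 12 (giving 78).
Indices 6 through 12: 7 terms.

7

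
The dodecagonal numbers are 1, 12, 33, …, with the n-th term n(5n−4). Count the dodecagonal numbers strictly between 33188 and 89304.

The n-th dodecagonal number is n(5n−4).
Smallest index with value > 33188: n = 82 (giving 33292).
Largest index with value < 89304: n = 134 (giving 89244).
Indices 82 through 134: 53 terms.

53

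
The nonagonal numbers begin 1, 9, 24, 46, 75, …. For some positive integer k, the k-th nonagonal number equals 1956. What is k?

Set n(7n−5)/2 = 1956, giving 7n² − 5n − 3912 = 0.
So n = (5 + 331) / 14 = 336/14 = 24.
Check: 24·(7·24 − 5)/2 = 1956. ✓

24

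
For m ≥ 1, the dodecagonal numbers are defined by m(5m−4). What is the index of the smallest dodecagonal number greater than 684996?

371

Solve n(5n−4) > 684996 for integer n.
The largest n with value ≤ 684996 is 370 (since 683020 ≤ 684996 < 686721), so the first above is n = 371, value 686721.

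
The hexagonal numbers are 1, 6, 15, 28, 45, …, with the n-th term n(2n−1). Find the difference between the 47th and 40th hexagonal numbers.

47·(2·47 − 1) = 4371 and 40·(2·40 − 1) = 3160.
Difference: 4371 − 3160 = 1211.

1211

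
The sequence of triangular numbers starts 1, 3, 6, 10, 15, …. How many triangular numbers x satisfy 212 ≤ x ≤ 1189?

28

The n-th triangular number is n(n+1)/2.
Smallest index with value ≥ 212: n = 21 (giving 231).
Largest index with value ≤ 1189: n = 48 (giving 1176).
Indices 21 through 48: 28 terms.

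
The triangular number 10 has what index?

4

Set n(n+1)/2 = 10, giving n² + n − 20 = 0.
The discriminant is 1 + 8·10 = 81, and √81 = 9.
So n = (-1 + 9) / 2 = 8/2 = 4.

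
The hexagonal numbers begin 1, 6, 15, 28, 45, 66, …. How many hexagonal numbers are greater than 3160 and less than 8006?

23

The n-th hexagonal number is n(2n−1).
Smallest index with value > 3160: n = 41 (giving 3321).
Largest index with value < 8006: n = 63 (giving 7875).
Indices 41 through 63: 23 terms.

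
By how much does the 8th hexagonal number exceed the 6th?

8·(2·8 − 1) = 120 and 6·(2·6 − 1) = 66.
Difference: 120 − 66 = 54.

54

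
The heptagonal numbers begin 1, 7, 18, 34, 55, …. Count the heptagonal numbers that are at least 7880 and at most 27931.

50

The n-th heptagonal number is n(5n−3)/2.
Smallest index with value ≥ 7880: n = 57 (giving 8037).
Largest index with value ≤ 27931: n = 106 (giving 27931).
Indices 57 through 106: 50 terms.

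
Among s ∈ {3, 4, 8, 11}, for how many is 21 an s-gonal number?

s = 3: P(3, 6) = 21. ✓
s = 4: P(4, 4) = 16 and P(4, 5) = 25; 21 is not s-gonal.
s = 8: P(8, 3) = 21. ✓
s = 11: P(11, 2) = 11 and P(11, 3) = 30; 21 is not s-gonal.
Hits: s ∈ {3, 8} → 2.

2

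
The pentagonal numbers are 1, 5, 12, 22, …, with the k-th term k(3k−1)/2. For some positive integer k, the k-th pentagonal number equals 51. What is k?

6

Set n(3n−1)/2 = 51, giving 3n² − n − 102 = 0.
The discriminant is 1 + 24·51 = 1225, and √1225 = 35.
So n = (1 + 35) / 6 = 36/6 = 6.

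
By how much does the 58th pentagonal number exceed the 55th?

58·(3·58 − 1)/2 = 5017 and 55·(3·55 − 1)/2 = 4510.
Difference: 5017 − 4510 = 507.

507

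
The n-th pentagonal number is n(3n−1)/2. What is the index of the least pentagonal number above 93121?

Solve n(3n−1)/2 > 93121 for integer n.
The largest n with value ≤ 93121 is 249 (since 92877 ≤ 93121 < 93625), so the first above is n = 250, value 93625.

250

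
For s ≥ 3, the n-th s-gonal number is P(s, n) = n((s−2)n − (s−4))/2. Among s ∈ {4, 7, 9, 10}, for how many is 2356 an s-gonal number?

s = 4: P(4, 48) = 2304 and P(4, 49) = 2401; 2356 is not s-gonal.
s = 7: P(7, 31) = 2356. ✓
s = 9: P(9, 26) = 2301 and P(9, 27) = 2484; 2356 is not s-gonal.
s = 10: P(10, 24) = 2232 and P(10, 25) = 2425; 2356 is not s-gonal.
Hits: s ∈ {7} → 1.

1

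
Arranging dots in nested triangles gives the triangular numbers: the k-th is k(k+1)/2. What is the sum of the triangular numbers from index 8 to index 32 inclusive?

5900

Σ i(i+1)/2 = (Σi² + Σi) / 2 over i = 8..32.
Σi = 528 − 28 = 500 and Σi² = 11440 − 140 = 11300.
(1·11300 + 1·500) / 2 = 11800/2 = 5900.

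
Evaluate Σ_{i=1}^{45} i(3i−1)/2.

46575

Σ i(3i−1)/2 = (3Σi² − Σi) / 2 over i = 1..45.
Σi = 1035 and Σi² = 31395.
(3·31395 − 1·1035) / 2 = 93150/2 = 46575.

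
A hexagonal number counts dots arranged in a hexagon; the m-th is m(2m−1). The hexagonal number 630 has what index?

Set n(2n−1) = 630, giving 2n² − n − 630 = 0.
The discriminant is 1 + 8·630 = 5041, and √5041 = 71.
So n = (1 + 71) / 4 = 72/4 = 18.
Check: 18·(2·18 − 1) = 630. ✓

18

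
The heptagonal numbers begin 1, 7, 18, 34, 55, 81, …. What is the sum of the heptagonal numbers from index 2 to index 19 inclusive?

5889

Σ i(5i−3)/2 = (5Σi² − 3Σi) / 2 over i = 2..19.
Σi = 190 − 1 = 189 and Σi² = 2470 − 1 = 2469.
(5·2469 − 3·189) / 2 = 11778/2 = 5889.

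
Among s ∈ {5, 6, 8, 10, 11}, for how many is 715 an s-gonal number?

2

s = 5: P(5, 22) = 715. ✓
s = 6: P(6, 19) = 703 and P(6, 20) = 780; 715 is not s-gonal.
s = 8: P(8, 15) = 645 and P(8, 16) = 736; 715 is not s-gonal.
s = 10: P(10, 13) = 637 and P(10, 14) = 742; 715 is not s-gonal.
s = 11: P(11, 13) = 715. ✓
Hits: s ∈ {5, 11} → 2.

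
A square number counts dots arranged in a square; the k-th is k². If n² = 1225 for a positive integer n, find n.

We need n² = 1225, so n = √1225 = 35.

35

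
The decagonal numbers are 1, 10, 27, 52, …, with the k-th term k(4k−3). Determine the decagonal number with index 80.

25360

The 80th decagonal number is n(4n−3) with n = 80.
80·(4·80 − 3) = 80·317 = 25360.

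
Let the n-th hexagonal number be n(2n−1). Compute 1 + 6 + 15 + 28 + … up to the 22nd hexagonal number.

7337

Σ i(2i−1) = 2Σi² − Σi over i = 1..22.
Σi = 253 and Σi² = 3795.
2·3795 − 1·253 = 7337.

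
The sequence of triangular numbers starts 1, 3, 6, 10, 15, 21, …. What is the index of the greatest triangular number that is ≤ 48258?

Solve n(n+1)/2 ≤ 48258 for integer n.
n = 310 gives 48205 ≤ 48258, while n = 311 gives 48516 > 48258; so the answer is index 310.

310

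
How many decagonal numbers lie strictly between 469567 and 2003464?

365

The n-th decagonal number is n(4n−3).
Smallest index with value > 469567: n = 344 (giving 472312).
Largest index with value < 2003464: n = 708 (giving 2002932).
Indices 344 through 708: 365 terms.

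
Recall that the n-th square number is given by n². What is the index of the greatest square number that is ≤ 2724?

52

Solve n² ≤ 2724 for integer n.
n = 52 gives 2704 ≤ 2724, while n = 53 gives 2809 > 2724; so the answer is index 52.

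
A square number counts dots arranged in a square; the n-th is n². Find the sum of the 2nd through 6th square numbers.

90

Σ_{i=2}^{6} i² = 91 − 1 = 90.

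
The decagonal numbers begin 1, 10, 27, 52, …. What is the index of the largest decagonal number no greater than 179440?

Solve n(4n−3) ≤ 179440 for integer n.
n = 212 gives 179140 ≤ 179440, while n = 213 gives 180837 > 179440; so the answer is index 212.

212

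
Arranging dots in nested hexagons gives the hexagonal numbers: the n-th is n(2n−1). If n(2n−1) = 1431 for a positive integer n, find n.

Set n(2n−1) = 1431, giving 2n² − n − 1431 = 0.
So n = (1 + 107) / 4 = 108/4 = 27.

27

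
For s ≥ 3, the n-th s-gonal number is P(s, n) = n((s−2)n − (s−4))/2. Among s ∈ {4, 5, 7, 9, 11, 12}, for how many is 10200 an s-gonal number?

1

s = 4: P(4, 100) = 10000 and P(4, 101) = 10201; 10200 is not s-gonal.
s = 5: P(5, 82) = 10045 and P(5, 83) = 10292; 10200 is not s-gonal.
s = 7: P(7, 64) = 10144 and P(7, 65) = 10465; 10200 is not s-gonal.
s = 9: P(9, 54) = 10071 and P(9, 55) = 10450; 10200 is not s-gonal.
s = 11: P(11, 48) = 10200. ✓
s = 12: P(12, 45) = 9945 and P(12, 46) = 10396; 10200 is not s-gonal.
Hits: s ∈ {11} → 1.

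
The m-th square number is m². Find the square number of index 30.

900

The 30th square number is n² with n = 30.
30² = 900.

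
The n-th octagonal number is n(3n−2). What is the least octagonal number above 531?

Solve n(3n−2) > 531 for integer n.
The largest n with value ≤ 531 is 13 (since 481 ≤ 531 < 560), so the first above is n = 14, value 560.

560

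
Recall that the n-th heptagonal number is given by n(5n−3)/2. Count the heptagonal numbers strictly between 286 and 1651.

The n-th heptagonal number is n(5n−3)/2.
Smallest index with value > 286: n = 12 (giving 342).
Largest index with value < 1651: n = 25 (giving 1525).
Indices 12 through 25: 14 terms.

14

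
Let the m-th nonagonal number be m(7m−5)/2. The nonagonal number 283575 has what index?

Set n(7n−5)/2 = 283575, giving 7n² − 5n − 567150 = 0.
So n = (5 + 3985) / 14 = 3990/14 = 285.
Check: 285·(7·285 − 5)/2 = 283575. ✓

285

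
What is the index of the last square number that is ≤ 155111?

Solve n² ≤ 155111 for integer n.
n = 393 gives 154449 ≤ 155111, while n = 394 gives 155236 > 155111; so the answer is index 393.

393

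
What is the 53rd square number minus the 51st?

208

53² = 2809 and 51² = 2601.
Difference: 2809 − 2601 = 208.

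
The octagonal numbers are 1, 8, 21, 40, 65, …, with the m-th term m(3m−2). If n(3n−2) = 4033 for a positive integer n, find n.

37

Set n(3n−2) = 4033, giving 3n² − 2n − 4033 = 0.
So n = (2 + 220) / 6 = 222/6 = 37.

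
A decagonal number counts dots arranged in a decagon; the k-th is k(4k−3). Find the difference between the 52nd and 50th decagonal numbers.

52·(4·52 − 3) = 10660 and 50·(4·50 − 3) = 9850.
Difference: 10660 − 9850 = 810.

810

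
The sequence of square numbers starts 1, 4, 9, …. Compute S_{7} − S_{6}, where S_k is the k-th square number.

13

n² − (n−1)² = 2n − 1, so 7² − 6² = 2·7 − 1 = 13.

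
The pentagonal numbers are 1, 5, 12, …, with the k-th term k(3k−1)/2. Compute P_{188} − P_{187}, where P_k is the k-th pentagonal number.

Consecutive pentagonal numbers differ by 3n − 2: here 3·188 − 2 = 562.

562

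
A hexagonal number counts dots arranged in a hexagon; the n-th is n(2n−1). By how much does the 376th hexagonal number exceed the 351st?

376·(2·376 − 1) = 282376 and 351·(2·351 − 1) = 246051.
Difference: 282376 − 246051 = 36325.

36325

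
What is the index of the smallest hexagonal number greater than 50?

Solve n(2n−1) > 50 for integer n.
The largest n with value ≤ 50 is 5 (since 45 ≤ 50 < 66), so the first above is n = 6, value 66.

6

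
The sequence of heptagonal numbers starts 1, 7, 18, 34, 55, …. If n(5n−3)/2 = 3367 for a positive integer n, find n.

37

Set n(5n−3)/2 = 3367, giving 5n² − 3n − 6734 = 0.
The discriminant is 9 + 40·3367 = 134689, and √134689 = 367.
So n = (3 + 367) / 10 = 370/10 = 37.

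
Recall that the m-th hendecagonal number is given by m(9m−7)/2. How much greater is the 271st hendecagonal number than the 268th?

271·(9·271 − 7)/2 = 329536 and 268·(9·268 − 7)/2 = 322270.
Difference: 329536 − 322270 = 7266.

7266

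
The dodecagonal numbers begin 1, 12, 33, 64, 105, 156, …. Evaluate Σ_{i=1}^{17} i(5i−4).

8313

Σ i(5i−4) = 5Σi² − 4Σi over i = 1..17.
Σi = 153 and Σi² = 1785.
5·1785 − 4·153 = 8313.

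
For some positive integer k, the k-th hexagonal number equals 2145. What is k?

33

Set n(2n−1) = 2145, giving 2n² − n − 2145 = 0.
The discriminant is 1 + 8·2145 = 17161, and √17161 = 131.
So n = (1 + 131) / 4 = 132/4 = 33.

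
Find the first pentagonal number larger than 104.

Solve n(3n−1)/2 > 104 for integer n.
The largest n with value ≤ 104 is 8 (since 92 ≤ 104 < 117), so the first above is n = 9, value 117.

117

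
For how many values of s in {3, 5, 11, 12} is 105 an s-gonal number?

2

s = 3: P(3, 14) = 105. ✓
s = 5: P(5, 8) = 92 and P(5, 9) = 117; 105 is not s-gonal.
s = 11: P(11, 5) = 95 and P(11, 6) = 141; 105 is not s-gonal.
s = 12: P(12, 5) = 105. ✓
Hits: s ∈ {3, 12} → 2.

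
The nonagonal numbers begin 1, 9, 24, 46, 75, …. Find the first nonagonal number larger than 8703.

Solve n(7n−5)/2 > 8703 for integer n.
The largest n with value ≤ 8703 is 50 (since 8625 ≤ 8703 < 8976), so the first above is n = 51, value 8976.

8976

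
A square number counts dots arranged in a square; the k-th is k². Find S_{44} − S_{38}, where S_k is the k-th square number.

44² = 1936 and 38² = 1444.
Difference: 1936 − 1444 = 492.

492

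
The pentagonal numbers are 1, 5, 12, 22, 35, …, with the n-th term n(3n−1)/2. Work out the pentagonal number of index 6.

51

6·(3·6 − 1)/2 = 6·17/2 = 51.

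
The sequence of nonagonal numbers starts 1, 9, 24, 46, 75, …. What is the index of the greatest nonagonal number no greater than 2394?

26

Solve n(7n−5)/2 ≤ 2394 for integer n.
n = 26 gives 2301 ≤ 2394, while n = 27 gives 2484 > 2394; so the answer is index 26.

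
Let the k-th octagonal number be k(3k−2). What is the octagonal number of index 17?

The 17th octagonal number is n(3n−2) with n = 17.
17·(3·17 − 2) = 17·49 = 833.

833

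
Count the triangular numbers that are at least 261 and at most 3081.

The n-th triangular number is n(n+1)/2.
Smallest index with value ≥ 261: n = 23 (giving 276).
Largest index with value ≤ 3081: n = 78 (giving 3081).
Indices 23 through 78: 56 terms.

56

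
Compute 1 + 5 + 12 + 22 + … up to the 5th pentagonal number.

75

Σ i(3i−1)/2 = (3Σi² − Σi) / 2 over i = 1..5.
Σi = 15 and Σi² = 55.
(3·55 − 1·15) / 2 = 150/2 = 75.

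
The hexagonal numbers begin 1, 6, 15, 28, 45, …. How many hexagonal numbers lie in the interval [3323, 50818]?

The n-th hexagonal number is n(2n−1).
Smallest index with value ≥ 3323: n = 42 (giving 3486).
Largest index with value ≤ 50818: n = 159 (giving 50403).
Indices 42 through 159: 118 terms.

118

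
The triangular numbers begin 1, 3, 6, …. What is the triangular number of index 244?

29890

The 244th triangular number is n(n+1)/2 with n = 244.
244·245/2 = 59780/2 = 29890.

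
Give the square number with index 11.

The 11th square number is n² with n = 11.
11² = 121.

121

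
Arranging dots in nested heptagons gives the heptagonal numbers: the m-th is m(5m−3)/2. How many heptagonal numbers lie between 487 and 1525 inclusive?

11

The n-th heptagonal number is n(5n−3)/2.
Smallest index with value ≥ 487: n = 15 (giving 540).
Largest index with value ≤ 1525: n = 25 (giving 1525).
Indices 15 through 25: 11 terms.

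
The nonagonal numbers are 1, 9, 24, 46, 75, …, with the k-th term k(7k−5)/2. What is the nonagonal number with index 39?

The 39th nonagonal number is n(7n−5)/2 with n = 39.
39·(7·39 − 5)/2 = 39·268/2 = 39·134 = 5226.

5226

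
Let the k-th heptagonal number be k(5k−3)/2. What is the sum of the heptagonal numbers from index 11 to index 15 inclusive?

2040

Σ i(5i−3)/2 = (5Σi² − 3Σi) / 2 over i = 11..15.
Σi = 120 − 55 = 65 and Σi² = 1240 − 385 = 855.
(5·855 − 3·65) / 2 = 4080/2 = 2040.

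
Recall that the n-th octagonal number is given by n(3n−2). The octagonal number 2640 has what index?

30

Set n(3n−2) = 2640, giving 3n² − 2n − 2640 = 0.
So n = (2 + 178) / 6 = 180/6 = 30.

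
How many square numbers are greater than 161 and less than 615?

The n-th square number is n².
Smallest index with value > 161: n = 13 (giving 169).
Largest index with value < 615: n = 24 (giving 576).
Indices 13 through 24: 12 terms.

12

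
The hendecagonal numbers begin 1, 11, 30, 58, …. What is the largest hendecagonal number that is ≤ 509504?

Solve n(9n−7)/2 ≤ 509504 for integer n.
n = 336 gives 506856 ≤ 509504, while n = 337 gives 509881 > 509504; so the answer is 506856.

506856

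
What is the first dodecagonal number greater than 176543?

177849

Solve n(5n−4) > 176543 for integer n.
The largest n with value ≤ 176543 is 188 (since 175968 ≤ 176543 < 177849), so the first above is n = 189, value 177849.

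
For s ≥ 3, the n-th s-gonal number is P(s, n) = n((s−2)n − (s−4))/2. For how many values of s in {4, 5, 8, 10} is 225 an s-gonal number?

s = 4: P(4, 15) = 225. ✓
s = 5: P(5, 12) = 210 and P(5, 13) = 247; 225 is not s-gonal.
s = 8: P(8, 9) = 225. ✓
s = 10: P(10, 7) = 175 and P(10, 8) = 232; 225 is not s-gonal.
Hits: s ∈ {4, 8} → 2.

2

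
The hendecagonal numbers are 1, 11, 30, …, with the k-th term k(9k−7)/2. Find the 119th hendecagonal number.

The 119th hendecagonal number is n(9n−7)/2 with n = 119.
119·(9·119 − 7)/2 = 119·1064/2 = 119·532 = 63308.

63308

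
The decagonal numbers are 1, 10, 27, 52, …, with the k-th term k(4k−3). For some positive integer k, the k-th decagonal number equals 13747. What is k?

Set n(4n−3) = 13747, giving 4n² − 3n − 13747 = 0.
So n = (3 + 469) / 8 = 472/8 = 59.

59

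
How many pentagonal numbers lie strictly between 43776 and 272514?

The n-th pentagonal number is n(3n−1)/2.
Smallest index with value > 43776: n = 172 (giving 44290).
Largest index with value < 272514: n = 426 (giving 272001).
Indices 172 through 426: 255 terms.

255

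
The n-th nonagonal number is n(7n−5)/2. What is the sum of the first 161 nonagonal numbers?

Σ i(7i−5)/2 = (7Σi² − 5Σi) / 2 over i = 1..161.
Σi = 13041 and Σi² = 1404081.
(7·1404081 − 5·13041) / 2 = 9763362/2 = 4881681.

4881681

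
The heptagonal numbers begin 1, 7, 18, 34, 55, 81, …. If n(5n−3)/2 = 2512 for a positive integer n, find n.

32

Set n(5n−3)/2 = 2512, giving 5n² − 3n − 5024 = 0.
So n = (3 + 317) / 10 = 320/10 = 32.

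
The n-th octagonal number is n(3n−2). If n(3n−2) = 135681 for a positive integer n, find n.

Set n(3n−2) = 135681, giving 3n² − 2n − 135681 = 0.
The discriminant is 4 + 12·135681 = 1628176, and √1628176 = 1276.
So n = (2 + 1276) / 6 = 1278/6 = 213.

213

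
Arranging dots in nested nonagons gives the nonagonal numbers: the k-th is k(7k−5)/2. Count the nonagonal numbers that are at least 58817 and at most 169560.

The n-th nonagonal number is n(7n−5)/2.
Smallest index with value ≥ 58817: n = 130 (giving 58825).
Largest index with value ≤ 169560: n = 220 (giving 168850).
Indices 130 through 220: 91 terms.

91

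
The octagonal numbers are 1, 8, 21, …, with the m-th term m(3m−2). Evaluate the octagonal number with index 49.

The 49th octagonal number is n(3n−2) with n = 49.
49·(3·49 − 2) = 49·145 = 7105.

7105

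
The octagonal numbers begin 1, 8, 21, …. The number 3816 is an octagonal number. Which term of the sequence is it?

Set n(3n−2) = 3816, giving 3n² − 2n − 3816 = 0.
The discriminant is 4 + 12·3816 = 45796, and √45796 = 214.
So n = (2 + 214) / 6 = 216/6 = 36.

36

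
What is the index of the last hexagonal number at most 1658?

29

Solve n(2n−1) ≤ 1658 for integer n.
n = 29 gives 1653 ≤ 1658, while n = 30 gives 1770 > 1658; so the answer is index 29.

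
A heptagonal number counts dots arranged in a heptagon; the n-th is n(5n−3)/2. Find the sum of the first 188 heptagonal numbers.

5554836

Σ i(5i−3)/2 = (5Σi² − 3Σi) / 2 over i = 1..188.
Σi = 17766 and Σi² = 2232594.
(5·2232594 − 3·17766) / 2 = 11109672/2 = 5554836.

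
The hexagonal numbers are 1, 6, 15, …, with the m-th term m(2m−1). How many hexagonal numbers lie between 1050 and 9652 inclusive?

46

The n-th hexagonal number is n(2n−1).
Smallest index with value ≥ 1050: n = 24 (giving 1128).
Largest index with value ≤ 9652: n = 69 (giving 9453).
Indices 24 through 69: 46 terms.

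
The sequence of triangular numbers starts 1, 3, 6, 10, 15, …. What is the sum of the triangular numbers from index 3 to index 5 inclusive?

Σ i(i+1)/2 = (Σi² + Σi) / 2 over i = 3..5.
Σi = 15 − 3 = 12 and Σi² = 55 − 5 = 50.
(1·50 + 1·12) / 2 = 62/2 = 31.

31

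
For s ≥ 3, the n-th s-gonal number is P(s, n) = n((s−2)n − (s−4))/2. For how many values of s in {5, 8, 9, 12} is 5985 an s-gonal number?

s = 5: P(5, 63) = 5922 and P(5, 64) = 6112; 5985 is not s-gonal.
s = 8: P(8, 45) = 5985. ✓
s = 9: P(9, 41) = 5781 and P(9, 42) = 6069; 5985 is not s-gonal.
s = 12: P(12, 35) = 5985. ✓
Hits: s ∈ {8, 12} → 2.

2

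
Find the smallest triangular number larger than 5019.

Solve n(n+1)/2 > 5019 for integer n.
The largest n with value ≤ 5019 is 99 (since 4950 ≤ 5019 < 5050), so the first above is n = 100, value 5050.

5050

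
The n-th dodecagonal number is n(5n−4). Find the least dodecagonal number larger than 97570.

Solve n(5n−4) > 97570 for integer n.
The largest n with value ≤ 97570 is 140 (since 97440 ≤ 97570 < 98841), so the first above is n = 141, value 98841.

98841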